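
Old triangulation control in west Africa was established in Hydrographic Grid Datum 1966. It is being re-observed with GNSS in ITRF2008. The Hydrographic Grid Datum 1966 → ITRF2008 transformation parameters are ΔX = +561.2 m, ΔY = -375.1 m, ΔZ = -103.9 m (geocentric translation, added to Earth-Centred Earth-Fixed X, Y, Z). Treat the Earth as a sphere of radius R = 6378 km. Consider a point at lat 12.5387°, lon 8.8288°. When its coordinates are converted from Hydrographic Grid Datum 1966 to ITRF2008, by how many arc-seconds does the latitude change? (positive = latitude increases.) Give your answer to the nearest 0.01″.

Δφ = -6.77″

sin φ = 0.217099, cos φ = 0.976150, sin λ = 0.153483, cos λ = 0.988151.
North component: ΔN = −sin φ cos λ·ΔX − sin φ sin λ·ΔY + cos φ·ΔZ = −(0.217099)(0.988151)(561.2) − (0.217099)(0.153483)(-375.1) + (0.976150)(-103.9) = -209.32 m.
1° of latitude spans πR/180 = 111317 m, so Δφ = -209.32 / 111317 × 3600 = -6.769″.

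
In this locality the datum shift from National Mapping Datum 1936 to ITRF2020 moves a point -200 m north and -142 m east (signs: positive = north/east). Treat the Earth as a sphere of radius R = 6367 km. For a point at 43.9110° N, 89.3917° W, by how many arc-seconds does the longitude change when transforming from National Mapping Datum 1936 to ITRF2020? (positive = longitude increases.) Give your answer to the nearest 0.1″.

At latitude 43.9110°, cos φ = 0.720418.
One radian of longitude at latitude φ spans R cos φ, so Δλ = ΔE / (R cos φ) = -142.0 / (6367000 × 0.720418) = -3.0958e-05 rad = -6.385″.

Δλ = -6.4″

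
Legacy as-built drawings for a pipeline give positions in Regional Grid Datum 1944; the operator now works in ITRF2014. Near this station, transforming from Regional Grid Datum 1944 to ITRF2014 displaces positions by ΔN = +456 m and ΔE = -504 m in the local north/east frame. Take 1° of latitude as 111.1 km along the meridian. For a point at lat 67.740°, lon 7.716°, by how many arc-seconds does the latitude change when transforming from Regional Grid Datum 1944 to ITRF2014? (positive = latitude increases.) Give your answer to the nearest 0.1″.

1° of latitude = 111.1 km, so Δφ = 456.0 / 111100 = 0.0041044° = 14.776″.

Δφ = 14.8″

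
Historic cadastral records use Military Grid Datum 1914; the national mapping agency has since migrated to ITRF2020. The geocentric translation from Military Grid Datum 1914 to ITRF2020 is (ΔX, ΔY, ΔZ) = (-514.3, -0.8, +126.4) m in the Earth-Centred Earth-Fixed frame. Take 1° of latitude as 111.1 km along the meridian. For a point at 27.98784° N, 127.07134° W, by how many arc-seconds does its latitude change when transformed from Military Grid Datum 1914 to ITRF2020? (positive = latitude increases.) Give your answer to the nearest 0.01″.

Δφ = -1.11″

sin φ = 0.469284, cos φ = 0.883047, sin λ = -0.797886, cos λ = -0.602809.
North component: ΔN = −sin φ cos λ·ΔX − sin φ sin λ·ΔY + cos φ·ΔZ = −(0.469284)(-0.602809)(-514.3) − (0.469284)(-0.797886)(-0.8) + (0.883047)(126.4) = -34.17 m.
1° of latitude spans 111100 m, so Δφ = -34.17 / 111100 × 3600 = -1.107″.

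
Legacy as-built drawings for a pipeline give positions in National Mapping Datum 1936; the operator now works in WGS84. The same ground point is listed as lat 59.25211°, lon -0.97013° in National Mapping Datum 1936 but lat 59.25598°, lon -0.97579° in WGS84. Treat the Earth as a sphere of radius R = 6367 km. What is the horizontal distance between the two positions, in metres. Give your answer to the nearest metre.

537 m

Δφ = 59.25598° − 59.25211° = +0.00387°; Δλ = -0.97579° − -0.97013° = -0.00566°.
1° along a meridian = πR/180 = 111125 m.
ΔN = Δφ × 111125 = 430.1 m; ΔE = Δλ × 111125 × cos(59.25211°) = -0.00566 × 111125 × 0.511261 = -321.6 m.
Distance = √(ΔE² + ΔN²) = √((-321.6)² + 430.1²) = 537.0 m.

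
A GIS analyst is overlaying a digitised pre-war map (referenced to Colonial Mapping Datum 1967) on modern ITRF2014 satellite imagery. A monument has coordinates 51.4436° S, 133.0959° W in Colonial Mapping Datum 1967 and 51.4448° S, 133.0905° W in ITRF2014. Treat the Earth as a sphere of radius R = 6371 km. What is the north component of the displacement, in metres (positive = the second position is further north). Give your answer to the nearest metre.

Δφ = -51.4448° − -51.4436° = -0.0012°; Δλ = -133.0905° − -133.0959° = +0.0054°.
1° along a meridian = πR/180 = 111195 m.
ΔN = Δφ × 111195 = -133.4 m; ΔE = Δλ × 111195 × cos(-51.4436°) = +0.0054 × 111195 × 0.623285 = 374.3 m.

ΔN = -133 m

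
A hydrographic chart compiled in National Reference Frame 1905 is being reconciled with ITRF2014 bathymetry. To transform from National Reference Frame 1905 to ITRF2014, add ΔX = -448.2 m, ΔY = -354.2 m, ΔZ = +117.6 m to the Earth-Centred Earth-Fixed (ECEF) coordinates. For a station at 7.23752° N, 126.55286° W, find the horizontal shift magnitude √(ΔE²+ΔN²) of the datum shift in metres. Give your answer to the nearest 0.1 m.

156.4 m

The local east axis at (φ, λ) is (−sin λ, cos λ, 0), so ΔE = −sin(-126.55286°)·(-448.2) + cos(-126.55286°)·(-354.2) = -149.09 m.
The local north axis is (−sin φ cos λ, −sin φ sin λ, cos φ), giving ΔN = -33.629 − 35.846 + 116.663 = 47.19 m.
Horizontal magnitude = √(ΔE² + ΔN²) = √((-149.09)² + 47.19²) = 156.38 m.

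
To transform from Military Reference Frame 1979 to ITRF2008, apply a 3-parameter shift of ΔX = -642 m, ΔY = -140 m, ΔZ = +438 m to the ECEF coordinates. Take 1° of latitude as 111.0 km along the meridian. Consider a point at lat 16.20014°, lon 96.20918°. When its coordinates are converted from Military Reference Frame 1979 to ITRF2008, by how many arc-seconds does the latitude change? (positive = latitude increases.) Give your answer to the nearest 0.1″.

sin φ = 0.278993, cos φ = 0.960293, sin λ = 0.994134, cos λ = -0.108159.
North component: ΔN = −sin φ cos λ·ΔX − sin φ sin λ·ΔY + cos φ·ΔZ = −(0.278993)(-0.108159)(-642) − (0.278993)(0.994134)(-140) + (0.960293)(438) = 440.07 m.
1° of latitude spans 111000 m, so Δφ = 440.07 / 111000 × 3600 = 14.272″.

Δφ = 14.3″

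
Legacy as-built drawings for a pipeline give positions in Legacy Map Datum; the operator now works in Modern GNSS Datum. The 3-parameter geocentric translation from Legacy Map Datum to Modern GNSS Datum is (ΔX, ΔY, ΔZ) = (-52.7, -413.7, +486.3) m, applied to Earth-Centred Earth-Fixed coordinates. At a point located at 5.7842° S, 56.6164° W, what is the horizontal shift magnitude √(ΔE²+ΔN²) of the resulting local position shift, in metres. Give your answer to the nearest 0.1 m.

At φ = -5.7842°, λ = -56.6164°: sin φ = -0.100782, cos φ = 0.994909, sin λ = -0.835005, cos λ = 0.550242.
ΔE = −sin λ·ΔX + cos λ·ΔY = −(-0.835005)·(-52.7) + (0.550242)·(-413.7) = -271.64 m.
ΔN = −sin φ cos λ·ΔX − sin φ sin λ·ΔY + cos φ·ΔZ = −(-0.100782)(0.550242)(-52.7) − (-0.100782)(-0.835005)(-413.7) + (0.994909)(486.3) = 515.72 m.
Horizontal magnitude = √(ΔE² + ΔN²) = √((-271.64)² + 515.72²) = 582.88 m.

582.9 m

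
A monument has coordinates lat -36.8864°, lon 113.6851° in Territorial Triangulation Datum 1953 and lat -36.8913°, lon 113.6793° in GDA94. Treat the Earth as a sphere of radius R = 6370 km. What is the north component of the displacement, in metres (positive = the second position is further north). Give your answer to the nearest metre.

ΔN = -545 m

Δφ = -36.8913° − -36.8864° = -0.0049°; Δλ = 113.6793° − 113.6851° = -0.0058°.
1° along a meridian = πR/180 = 111177 m.
ΔN = Δφ × 111177 = -544.8 m; ΔE = Δλ × 111177 × cos(-36.8864°) = -0.0058 × 111177 × 0.799827 = -515.8 m.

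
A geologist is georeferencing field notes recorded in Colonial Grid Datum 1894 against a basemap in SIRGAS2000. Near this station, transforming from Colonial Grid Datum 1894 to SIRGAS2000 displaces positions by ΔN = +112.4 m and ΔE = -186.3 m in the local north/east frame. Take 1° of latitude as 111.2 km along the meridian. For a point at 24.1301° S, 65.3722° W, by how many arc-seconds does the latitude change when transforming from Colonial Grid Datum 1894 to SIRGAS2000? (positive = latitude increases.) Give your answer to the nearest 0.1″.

1° of latitude = 111.2 km, so Δφ = 112.4 / 111200 = 0.0010108° = 3.639″.

Δφ = 3.6″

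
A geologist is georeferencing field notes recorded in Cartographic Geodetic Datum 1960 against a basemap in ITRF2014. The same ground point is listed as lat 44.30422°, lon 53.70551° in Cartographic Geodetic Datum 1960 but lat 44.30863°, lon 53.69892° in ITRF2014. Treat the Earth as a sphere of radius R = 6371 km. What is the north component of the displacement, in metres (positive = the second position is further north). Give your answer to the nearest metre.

ΔN = 490 m

Δφ = 44.30863° − 44.30422° = +0.00441°; Δλ = 53.69892° − 53.70551° = -0.00659°.
1° along a meridian = πR/180 = 111195 m.
ΔN = Δφ × 111195 = 490.4 m; ΔE = Δλ × 111195 × cos(44.30422°) = -0.00659 × 111195 × 0.715641 = -524.4 m.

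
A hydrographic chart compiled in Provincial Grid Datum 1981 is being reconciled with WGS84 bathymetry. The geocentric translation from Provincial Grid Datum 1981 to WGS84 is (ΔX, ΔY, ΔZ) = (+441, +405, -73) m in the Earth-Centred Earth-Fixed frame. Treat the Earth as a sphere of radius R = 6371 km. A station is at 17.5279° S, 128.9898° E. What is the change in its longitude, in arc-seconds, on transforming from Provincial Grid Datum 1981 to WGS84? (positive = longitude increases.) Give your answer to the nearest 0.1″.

sin φ = -0.301170, cos φ = 0.953570, sin λ = 0.777258, cos λ = -0.629182.
East component: ΔE = −sin λ·ΔX + cos λ·ΔY = −(0.777258)(441) + (-0.629182)(405) = -597.59 m.
1° of latitude spans πR/180 = 111195 m; at latitude φ, 1° of longitude spans that × cos φ = 106032.2 m, so Δλ = -597.59 / 106032.2 × 3600 = -20.289″.

Δλ = -20.3″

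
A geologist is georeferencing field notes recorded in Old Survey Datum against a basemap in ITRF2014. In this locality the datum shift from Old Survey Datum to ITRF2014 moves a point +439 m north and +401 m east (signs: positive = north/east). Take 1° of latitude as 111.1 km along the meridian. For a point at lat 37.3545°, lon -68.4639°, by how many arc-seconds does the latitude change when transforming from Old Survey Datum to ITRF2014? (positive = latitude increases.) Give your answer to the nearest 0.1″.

1° of latitude = 111.1 km, so Δφ = 439.0 / 111100 = 0.0039514° = 14.225″.

Δφ = 14.2″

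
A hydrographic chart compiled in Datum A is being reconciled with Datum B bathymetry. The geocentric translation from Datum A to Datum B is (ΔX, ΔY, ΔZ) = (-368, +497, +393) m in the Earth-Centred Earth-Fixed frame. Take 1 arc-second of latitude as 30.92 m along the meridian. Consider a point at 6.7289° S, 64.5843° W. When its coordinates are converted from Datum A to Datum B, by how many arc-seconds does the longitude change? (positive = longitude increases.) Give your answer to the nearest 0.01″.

sin φ = -0.117172, cos φ = 0.993112, sin λ = -0.903218, cos λ = 0.429183.
East component: ΔE = −sin λ·ΔX + cos λ·ΔY = −(-0.903218)(-368) + (0.429183)(497) = -119.08 m.
1° of latitude spans 3600 × 30.92 = 111312 m; at latitude φ, 1° of longitude spans that × cos φ = 110545.2 m, so Δλ = -119.08 / 110545.2 × 3600 = -3.878″.

Δλ = -3.88″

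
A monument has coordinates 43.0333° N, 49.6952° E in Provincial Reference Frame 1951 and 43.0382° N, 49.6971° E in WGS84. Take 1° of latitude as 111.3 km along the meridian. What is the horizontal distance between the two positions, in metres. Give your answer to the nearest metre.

567 m

Δφ = 43.0382° − 43.0333° = +0.0049°; Δλ = 49.6971° − 49.6952° = +0.0019°.
ΔN = Δφ × 111300 = 545.4 m; ΔE = Δλ × 111300 × cos(43.0333°) = +0.0019 × 111300 × 0.730957 = 154.6 m.
Distance = √(ΔE² + ΔN²) = √(154.6² + 545.4²) = 566.9 m.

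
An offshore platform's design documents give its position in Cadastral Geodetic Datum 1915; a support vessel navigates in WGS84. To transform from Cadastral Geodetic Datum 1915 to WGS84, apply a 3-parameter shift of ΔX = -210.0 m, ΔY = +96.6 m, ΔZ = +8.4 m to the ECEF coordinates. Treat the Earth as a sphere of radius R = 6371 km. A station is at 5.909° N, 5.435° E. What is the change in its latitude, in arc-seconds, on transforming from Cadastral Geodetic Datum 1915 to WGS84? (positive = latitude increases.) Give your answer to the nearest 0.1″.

sin φ = 0.102949, cos φ = 0.994687, sin λ = 0.094716, cos λ = 0.995504.
North component: ΔN = −sin φ cos λ·ΔX − sin φ sin λ·ΔY + cos φ·ΔZ = −(0.102949)(0.995504)(-210.0) − (0.102949)(0.094716)(96.6) + (0.994687)(8.4) = 28.94 m.
1° of latitude spans πR/180 = 111195 m, so Δφ = 28.94 / 111195 × 3600 = 0.937″.

Δφ = 0.9″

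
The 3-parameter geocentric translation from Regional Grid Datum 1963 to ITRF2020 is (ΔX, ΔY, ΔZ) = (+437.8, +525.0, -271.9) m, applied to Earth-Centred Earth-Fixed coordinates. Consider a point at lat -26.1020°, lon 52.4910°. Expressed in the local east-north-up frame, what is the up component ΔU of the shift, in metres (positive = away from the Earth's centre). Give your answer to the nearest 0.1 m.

At φ = -26.1020°, λ = 52.4910°: sin φ = -0.439971, cos φ = 0.898012, sin λ = 0.793258, cos λ = 0.608886.
ΔU = cos φ cos λ·ΔX + cos φ sin λ·ΔY + sin φ·ΔZ = (0.898012)(0.608886)(437.8) + (0.898012)(0.793258)(525.0) + (-0.439971)(-271.9) = 733.00 m.

ΔU = 733.0 m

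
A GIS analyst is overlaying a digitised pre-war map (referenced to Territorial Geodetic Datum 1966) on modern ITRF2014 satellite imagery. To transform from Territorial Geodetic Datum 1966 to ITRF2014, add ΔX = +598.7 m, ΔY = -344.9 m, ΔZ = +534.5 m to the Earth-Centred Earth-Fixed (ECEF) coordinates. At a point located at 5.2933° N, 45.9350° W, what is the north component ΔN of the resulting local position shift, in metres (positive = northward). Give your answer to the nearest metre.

At φ = 5.2933°, λ = -45.9350°: sin φ = 0.092254, cos φ = 0.995735, sin λ = -0.718551, cos λ = 0.695474.
ΔN = −sin φ cos λ·ΔX − sin φ sin λ·ΔY + cos φ·ΔZ = −(0.092254)(0.695474)(598.7) − (0.092254)(-0.718551)(-344.9) + (0.995735)(534.5) = 470.94 m.

ΔN = 471 m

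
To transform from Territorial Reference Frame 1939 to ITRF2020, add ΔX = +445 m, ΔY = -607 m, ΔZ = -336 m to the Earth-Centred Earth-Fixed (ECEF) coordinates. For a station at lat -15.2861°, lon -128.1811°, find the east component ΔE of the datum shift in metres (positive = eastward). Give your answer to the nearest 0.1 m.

The local east axis at (φ, λ) is (−sin λ, cos λ, 0), so ΔE = −sin(-128.1811°)·445 + cos(-128.1811°)·(-607) = 725.01 m.

ΔE = 725.0 m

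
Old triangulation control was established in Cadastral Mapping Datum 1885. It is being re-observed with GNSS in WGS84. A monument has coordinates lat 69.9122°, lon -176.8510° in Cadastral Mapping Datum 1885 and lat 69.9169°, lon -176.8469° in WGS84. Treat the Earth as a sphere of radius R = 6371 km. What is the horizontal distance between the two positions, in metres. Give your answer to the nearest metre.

546 m

Δφ = 69.9169° − 69.9122° = +0.0047°; Δλ = -176.8469° − -176.8510° = +0.0041°.
1° along a meridian = πR/180 = 111195 m.
ΔN = Δφ × 111195 = 522.6 m; ΔE = Δλ × 111195 × cos(69.9122°) = +0.0041 × 111195 × 0.343460 = 156.6 m.
Distance = √(ΔE² + ΔN²) = √(156.6² + 522.6²) = 545.6 m.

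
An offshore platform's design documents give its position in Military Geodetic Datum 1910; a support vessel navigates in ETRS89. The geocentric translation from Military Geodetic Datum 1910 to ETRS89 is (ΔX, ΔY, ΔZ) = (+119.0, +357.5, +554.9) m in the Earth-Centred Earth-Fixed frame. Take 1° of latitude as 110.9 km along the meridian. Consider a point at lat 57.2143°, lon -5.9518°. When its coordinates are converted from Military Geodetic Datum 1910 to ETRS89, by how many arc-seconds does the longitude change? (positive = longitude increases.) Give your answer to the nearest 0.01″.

sin φ = 0.840702, cos φ = 0.541498, sin λ = -0.103692, cos λ = 0.994609.
East component: ΔE = −sin λ·ΔX + cos λ·ΔY = −(-0.103692)(119.0) + (0.994609)(357.5) = 367.91 m.
1° of latitude spans 110900 m; at latitude φ, 1° of longitude spans that × cos φ = 60052.2 m, so Δλ = 367.91 / 60052.2 × 3600 = 22.056″.

Δλ = 22.06″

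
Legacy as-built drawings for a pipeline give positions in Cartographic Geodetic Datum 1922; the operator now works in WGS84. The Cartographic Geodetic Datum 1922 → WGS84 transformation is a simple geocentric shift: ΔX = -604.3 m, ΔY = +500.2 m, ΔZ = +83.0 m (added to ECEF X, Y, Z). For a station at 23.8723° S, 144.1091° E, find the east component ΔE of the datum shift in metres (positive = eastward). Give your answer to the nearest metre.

At φ = -23.8723°, λ = 144.1091°: sin φ = -0.404700, cos φ = 0.914450, sin λ = 0.586244, cos λ = -0.810135.
ΔE = −sin λ·ΔX + cos λ·ΔY = −(0.586244)·(-604.3) + (-0.810135)·(500.2) = -50.96 m.

ΔE = -51 m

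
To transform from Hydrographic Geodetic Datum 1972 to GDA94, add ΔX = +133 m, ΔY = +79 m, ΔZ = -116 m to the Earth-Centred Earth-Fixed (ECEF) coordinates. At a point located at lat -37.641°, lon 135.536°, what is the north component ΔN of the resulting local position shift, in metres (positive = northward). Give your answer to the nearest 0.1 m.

ΔN = -116.0 m

At φ = -37.641°, λ = 135.536°: sin φ = -0.610712, cos φ = 0.791853, sin λ = 0.700461, cos λ = -0.713691.
ΔN = −sin φ cos λ·ΔX − sin φ sin λ·ΔY + cos φ·ΔZ = −(-0.610712)(-0.713691)(133) − (-0.610712)(0.700461)(79) + (0.791853)(-116) = -116.03 m.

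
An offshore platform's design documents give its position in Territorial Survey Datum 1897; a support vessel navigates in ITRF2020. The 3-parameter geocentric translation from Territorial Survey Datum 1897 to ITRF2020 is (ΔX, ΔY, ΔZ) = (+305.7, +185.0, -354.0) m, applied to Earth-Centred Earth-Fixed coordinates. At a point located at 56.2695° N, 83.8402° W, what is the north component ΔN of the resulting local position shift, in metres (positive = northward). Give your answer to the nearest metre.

ΔN = -71 m

At φ = 56.2695°, λ = -83.8402°: sin φ = 0.831659, cos φ = 0.555287, sin λ = -0.994226, cos λ = 0.107302.
ΔN = −sin φ cos λ·ΔX − sin φ sin λ·ΔY + cos φ·ΔZ = −(0.831659)(0.107302)(305.7) − (0.831659)(-0.994226)(185.0) + (0.555287)(-354.0) = -70.88 m.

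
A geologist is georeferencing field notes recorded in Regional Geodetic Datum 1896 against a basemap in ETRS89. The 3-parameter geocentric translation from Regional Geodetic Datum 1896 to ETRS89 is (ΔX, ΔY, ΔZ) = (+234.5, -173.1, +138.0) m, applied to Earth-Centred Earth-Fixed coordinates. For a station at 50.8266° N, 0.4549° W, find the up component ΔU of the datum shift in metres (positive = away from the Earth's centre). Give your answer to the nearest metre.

ΔU = 256 m

At φ = 50.8266°, λ = -0.4549°: sin φ = 0.775238, cos φ = 0.631669, sin λ = -0.007939, cos λ = 0.999968.
ΔU = cos φ cos λ·ΔX + cos φ sin λ·ΔY + sin φ·ΔZ = (0.631669)(0.999968)(234.5) + (0.631669)(-0.007939)(-173.1) + (0.775238)(138.0) = 255.97 m.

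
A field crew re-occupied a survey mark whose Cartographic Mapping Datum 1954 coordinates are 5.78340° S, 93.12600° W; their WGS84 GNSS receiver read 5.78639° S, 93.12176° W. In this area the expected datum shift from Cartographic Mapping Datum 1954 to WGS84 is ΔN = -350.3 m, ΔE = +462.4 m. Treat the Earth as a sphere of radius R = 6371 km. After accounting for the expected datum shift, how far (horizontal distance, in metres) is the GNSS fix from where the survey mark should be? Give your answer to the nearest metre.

19 m

Observed coordinate differences: Δφ = -0.00299°, Δλ = +0.00424°.
Converting to metres (1° lat = 111195 m, cos φ = 0.994910): observed ΔN = -332.5 m, observed ΔE = 469.1 m.
Subtracting the expected shift leaves a residual of -332.5 − (-350.3) = 17.8 m north and 469.1 − (462.4) = 6.7 m east.
Residual distance = √(17.8² + 6.7²) = 19.0 m.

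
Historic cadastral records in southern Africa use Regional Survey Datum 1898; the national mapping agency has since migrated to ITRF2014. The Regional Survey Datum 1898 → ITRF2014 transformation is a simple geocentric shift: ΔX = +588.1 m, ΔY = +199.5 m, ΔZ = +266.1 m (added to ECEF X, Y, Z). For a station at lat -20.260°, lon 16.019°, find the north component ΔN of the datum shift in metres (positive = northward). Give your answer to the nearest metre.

At φ = -20.260°, λ = 16.019°: sin φ = -0.346281, cos φ = 0.938131, sin λ = 0.275956, cos λ = 0.961170.
ΔN = −sin φ cos λ·ΔX − sin φ sin λ·ΔY + cos φ·ΔZ = −(-0.346281)(0.961170)(588.1) − (-0.346281)(0.275956)(199.5) + (0.938131)(266.1) = 464.44 m.

ΔN = 464 m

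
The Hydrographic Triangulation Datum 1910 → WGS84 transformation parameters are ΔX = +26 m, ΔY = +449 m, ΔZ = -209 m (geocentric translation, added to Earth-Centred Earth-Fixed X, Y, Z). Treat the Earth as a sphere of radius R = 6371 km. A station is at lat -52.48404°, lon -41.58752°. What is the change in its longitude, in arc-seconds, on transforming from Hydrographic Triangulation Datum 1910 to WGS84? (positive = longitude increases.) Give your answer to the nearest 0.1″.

sin φ = -0.793184, cos φ = 0.608982, sin λ = -0.663763, cos λ = 0.747943.
East component: ΔE = −sin λ·ΔX + cos λ·ΔY = −(-0.663763)(26) + (0.747943)(449) = 353.08 m.
1° of latitude spans πR/180 = 111195 m; at latitude φ, 1° of longitude spans that × cos φ = 67715.8 m, so Δλ = 353.08 / 67715.8 × 3600 = 18.771″.

Δλ = 18.8″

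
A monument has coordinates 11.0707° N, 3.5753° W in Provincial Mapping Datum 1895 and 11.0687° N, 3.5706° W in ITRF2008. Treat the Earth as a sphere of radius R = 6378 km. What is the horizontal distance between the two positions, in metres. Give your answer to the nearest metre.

560 m

Δφ = 11.0687° − 11.0707° = -0.0020°; Δλ = -3.5706° − -3.5753° = +0.0047°.
1° along a meridian = πR/180 = 111317 m.
ΔN = Δφ × 111317 = -222.6 m; ΔE = Δλ × 111317 × cos(11.0707°) = +0.0047 × 111317 × 0.981391 = 513.5 m.
Distance = √(ΔE² + ΔN²) = √(513.5² + (-222.6)²) = 559.6 m.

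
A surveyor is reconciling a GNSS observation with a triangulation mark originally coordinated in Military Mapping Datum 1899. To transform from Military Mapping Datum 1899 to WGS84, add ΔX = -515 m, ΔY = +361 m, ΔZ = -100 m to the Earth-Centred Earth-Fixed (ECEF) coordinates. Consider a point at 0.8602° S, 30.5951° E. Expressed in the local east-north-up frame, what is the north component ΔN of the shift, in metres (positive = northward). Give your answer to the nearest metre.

At φ = -0.8602°, λ = 30.5951°: sin φ = -0.015013, cos φ = 0.999887, sin λ = 0.508968, cos λ = 0.860786.
ΔN = −sin φ cos λ·ΔX − sin φ sin λ·ΔY + cos φ·ΔZ = −(-0.015013)(0.860786)(-515) − (-0.015013)(0.508968)(361) + (0.999887)(-100) = -103.89 m.

ΔN = -104 m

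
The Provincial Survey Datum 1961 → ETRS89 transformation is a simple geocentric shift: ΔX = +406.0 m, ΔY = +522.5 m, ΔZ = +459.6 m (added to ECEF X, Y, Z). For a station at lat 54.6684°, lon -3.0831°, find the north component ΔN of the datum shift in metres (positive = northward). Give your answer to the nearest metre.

At φ = 54.6684°, λ = -3.0831°: sin φ = 0.815819, cos φ = 0.578308, sin λ = -0.053784, cos λ = 0.998553.
ΔN = −sin φ cos λ·ΔX − sin φ sin λ·ΔY + cos φ·ΔZ = −(0.815819)(0.998553)(406.0) − (0.815819)(-0.053784)(522.5) + (0.578308)(459.6) = -42.03 m.

ΔN = -42 m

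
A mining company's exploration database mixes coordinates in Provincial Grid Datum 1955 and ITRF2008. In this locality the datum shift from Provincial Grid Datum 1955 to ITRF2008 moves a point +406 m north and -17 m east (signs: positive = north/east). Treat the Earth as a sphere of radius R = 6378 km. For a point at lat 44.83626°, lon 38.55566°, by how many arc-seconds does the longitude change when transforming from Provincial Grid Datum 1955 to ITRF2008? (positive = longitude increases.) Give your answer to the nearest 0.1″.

Δλ = -0.8″

At latitude 44.83626°, cos φ = 0.709125.
One radian of longitude at latitude φ spans R cos φ, so Δλ = ΔE / (R cos φ) = -17.0 / (6378000 × 0.709125) = -3.7587e-06 rad = -0.775″.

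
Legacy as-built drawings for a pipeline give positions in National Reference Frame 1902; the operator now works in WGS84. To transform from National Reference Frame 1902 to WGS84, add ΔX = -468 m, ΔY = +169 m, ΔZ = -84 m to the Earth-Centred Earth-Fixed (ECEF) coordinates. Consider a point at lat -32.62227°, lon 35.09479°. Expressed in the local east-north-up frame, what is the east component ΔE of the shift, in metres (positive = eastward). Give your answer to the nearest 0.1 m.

At φ = -32.62227°, λ = 35.09479°: sin φ = -0.539098, cos φ = 0.842243, sin λ = 0.574931, cos λ = 0.818202.
ΔE = −sin λ·ΔX + cos λ·ΔY = −(0.574931)·(-468) + (0.818202)·(169) = 407.34 m.

ΔE = 407.3 m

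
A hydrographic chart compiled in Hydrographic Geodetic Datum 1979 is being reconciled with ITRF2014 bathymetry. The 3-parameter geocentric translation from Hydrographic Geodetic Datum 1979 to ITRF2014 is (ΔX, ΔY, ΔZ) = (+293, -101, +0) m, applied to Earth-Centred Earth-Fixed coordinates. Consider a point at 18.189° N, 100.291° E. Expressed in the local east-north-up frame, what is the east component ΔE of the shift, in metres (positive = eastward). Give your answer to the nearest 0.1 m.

ΔE = -270.2 m

The local east axis at (φ, λ) is (−sin λ, cos λ, 0), so ΔE = −sin(100.291°)·293 + cos(100.291°)·(-101) = -270.24 m.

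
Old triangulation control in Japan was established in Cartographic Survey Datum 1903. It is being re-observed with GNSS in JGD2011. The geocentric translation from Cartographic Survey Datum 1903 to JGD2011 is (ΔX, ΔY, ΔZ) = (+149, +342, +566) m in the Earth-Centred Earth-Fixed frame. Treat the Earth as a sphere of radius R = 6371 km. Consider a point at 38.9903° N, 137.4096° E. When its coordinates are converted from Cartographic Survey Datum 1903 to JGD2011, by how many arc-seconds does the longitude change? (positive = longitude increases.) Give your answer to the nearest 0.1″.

Δλ = -14.7″

sin φ = 0.629189, cos φ = 0.777252, sin λ = 0.676753, cos λ = -0.736210.
East component: ΔE = −sin λ·ΔX + cos λ·ΔY = −(0.676753)(149) + (-0.736210)(342) = -352.62 m.
1° of latitude spans πR/180 = 111195 m; at latitude φ, 1° of longitude spans that × cos φ = 86426.5 m, so Δλ = -352.62 / 86426.5 × 3600 = -14.688″.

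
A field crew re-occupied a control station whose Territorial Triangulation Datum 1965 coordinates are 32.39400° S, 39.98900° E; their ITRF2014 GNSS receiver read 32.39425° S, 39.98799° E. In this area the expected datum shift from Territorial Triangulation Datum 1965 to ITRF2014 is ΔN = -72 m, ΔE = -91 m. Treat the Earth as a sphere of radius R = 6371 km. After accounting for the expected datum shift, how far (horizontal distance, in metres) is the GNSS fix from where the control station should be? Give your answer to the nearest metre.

44 m

Observed coordinate differences: Δφ = -0.00025°, Δλ = -0.00101°.
Converting to metres (1° lat = 111195 m, cos φ = 0.844384): observed ΔN = -27.8 m, observed ΔE = -94.8 m.
Subtracting the expected shift leaves a residual of -27.8 − (-72) = 44.2 m north and -94.8 − (-91) = -3.8 m east.
Residual distance = √(44.2² + (-3.8)²) = 44.4 m.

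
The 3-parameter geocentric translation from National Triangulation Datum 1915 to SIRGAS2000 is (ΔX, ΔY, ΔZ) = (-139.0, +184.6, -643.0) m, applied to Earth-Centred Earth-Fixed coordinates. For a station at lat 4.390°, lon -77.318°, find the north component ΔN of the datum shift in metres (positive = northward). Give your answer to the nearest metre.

ΔN = -625 m

At φ = 4.390°, λ = -77.318°: sin φ = 0.076545, cos φ = 0.997066, sin λ = -0.975604, cos λ = 0.219540.
ΔN = −sin φ cos λ·ΔX − sin φ sin λ·ΔY + cos φ·ΔZ = −(0.076545)(0.219540)(-139.0) − (0.076545)(-0.975604)(184.6) + (0.997066)(-643.0) = -624.99 m.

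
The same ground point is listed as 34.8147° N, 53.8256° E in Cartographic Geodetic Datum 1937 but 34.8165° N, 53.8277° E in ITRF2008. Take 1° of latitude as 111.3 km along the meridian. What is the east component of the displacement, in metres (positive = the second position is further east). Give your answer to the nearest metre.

ΔE = 192 m

Δφ = 34.8165° − 34.8147° = +0.0018°; Δλ = 53.8277° − 53.8256° = +0.0021°.
ΔN = Δφ × 111300 = 200.3 m; ΔE = Δλ × 111300 × cos(34.8147°) = +0.0021 × 111300 × 0.821003 = 191.9 m.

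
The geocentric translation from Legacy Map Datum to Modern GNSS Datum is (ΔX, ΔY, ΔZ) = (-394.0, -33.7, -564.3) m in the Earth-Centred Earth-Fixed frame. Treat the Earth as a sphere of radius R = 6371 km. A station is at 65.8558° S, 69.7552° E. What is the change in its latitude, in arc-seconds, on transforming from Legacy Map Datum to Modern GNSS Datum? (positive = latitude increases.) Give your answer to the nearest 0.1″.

Δφ = -12.4″

sin φ = -0.912519, cos φ = 0.409035, sin λ = 0.938223, cos λ = 0.346032.
North component: ΔN = −sin φ cos λ·ΔX − sin φ sin λ·ΔY + cos φ·ΔZ = −(-0.912519)(0.346032)(-394.0) − (-0.912519)(0.938223)(-33.7) + (0.409035)(-564.3) = -384.08 m.
1° of latitude spans πR/180 = 111195 m, so Δφ = -384.08 / 111195 × 3600 = -12.435″.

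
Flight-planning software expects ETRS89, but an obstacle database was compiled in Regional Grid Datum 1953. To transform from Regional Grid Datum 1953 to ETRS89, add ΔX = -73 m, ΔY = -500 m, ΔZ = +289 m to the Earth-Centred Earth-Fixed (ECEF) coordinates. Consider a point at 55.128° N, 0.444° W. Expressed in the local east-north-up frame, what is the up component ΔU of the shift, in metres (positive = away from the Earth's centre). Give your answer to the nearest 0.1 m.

ΔU = 197.6 m

At φ = 55.128°, λ = -0.444°: sin φ = 0.820431, cos φ = 0.571745, sin λ = -0.007749, cos λ = 0.999970.
ΔU = cos φ cos λ·ΔX + cos φ sin λ·ΔY + sin φ·ΔZ = (0.571745)(0.999970)(-73) + (0.571745)(-0.007749)(-500) + (0.820431)(289) = 197.58 m.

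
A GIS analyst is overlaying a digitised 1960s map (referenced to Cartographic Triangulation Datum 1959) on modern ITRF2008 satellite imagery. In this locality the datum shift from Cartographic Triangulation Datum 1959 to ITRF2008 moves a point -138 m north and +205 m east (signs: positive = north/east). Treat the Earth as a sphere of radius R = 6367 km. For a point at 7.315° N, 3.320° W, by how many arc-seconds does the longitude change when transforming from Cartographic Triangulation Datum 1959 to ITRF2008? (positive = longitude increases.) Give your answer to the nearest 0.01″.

Δλ = 6.70″

At latitude 7.315°, cos φ = 0.991861.
One radian of longitude at latitude φ spans R cos φ, so Δλ = ΔE / (R cos φ) = 205.0 / (6367000 × 0.991861) = 3.2461e-05 rad = 6.696″.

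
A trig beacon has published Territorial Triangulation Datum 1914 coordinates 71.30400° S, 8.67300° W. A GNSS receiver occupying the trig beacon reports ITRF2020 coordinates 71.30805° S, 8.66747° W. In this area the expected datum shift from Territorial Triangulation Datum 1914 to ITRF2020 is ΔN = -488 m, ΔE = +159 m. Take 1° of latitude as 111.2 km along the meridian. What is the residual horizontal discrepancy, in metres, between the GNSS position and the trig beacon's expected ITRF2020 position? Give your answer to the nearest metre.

Observed coordinate differences: Δφ = -0.00405°, Δλ = +0.00553°.
Converting to metres (1° lat = 111200 m, cos φ = 0.320547): observed ΔN = -450.4 m, observed ΔE = 197.1 m.
Subtracting the expected shift leaves a residual of -450.4 − (-488) = 37.6 m north and 197.1 − (159) = 38.1 m east.
Residual distance = √(37.6² + 38.1²) = 53.6 m.

54 m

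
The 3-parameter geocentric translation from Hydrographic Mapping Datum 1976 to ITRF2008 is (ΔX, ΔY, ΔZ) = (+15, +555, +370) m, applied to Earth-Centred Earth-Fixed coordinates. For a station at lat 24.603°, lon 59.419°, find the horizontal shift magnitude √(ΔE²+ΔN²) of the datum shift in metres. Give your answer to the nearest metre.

At φ = 24.603°, λ = 59.419°: sin φ = 0.416328, cos φ = 0.909214, sin λ = 0.860911, cos λ = 0.508756.
ΔE = −sin λ·ΔX + cos λ·ΔY = −(0.860911)·(15) + (0.508756)·(555) = 269.45 m.
ΔN = −sin φ cos λ·ΔX − sin φ sin λ·ΔY + cos φ·ΔZ = −(0.416328)(0.508756)(15) − (0.416328)(0.860911)(555) + (0.909214)(370) = 134.31 m.
Horizontal magnitude = √(ΔE² + ΔN²) = √(269.45² + 134.31²) = 301.06 m.

301 m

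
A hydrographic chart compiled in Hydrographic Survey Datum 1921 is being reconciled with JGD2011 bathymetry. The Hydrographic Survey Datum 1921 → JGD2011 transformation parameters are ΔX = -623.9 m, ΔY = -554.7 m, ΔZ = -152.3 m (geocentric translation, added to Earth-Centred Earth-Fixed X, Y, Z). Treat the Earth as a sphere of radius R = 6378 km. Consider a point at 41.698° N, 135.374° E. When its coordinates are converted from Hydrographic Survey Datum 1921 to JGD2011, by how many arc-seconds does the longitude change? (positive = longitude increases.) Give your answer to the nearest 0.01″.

sin φ = 0.665204, cos φ = 0.746661, sin λ = 0.702476, cos λ = -0.711707.
East component: ΔE = −sin λ·ΔX + cos λ·ΔY = −(0.702476)(-623.9) + (-0.711707)(-554.7) = 833.06 m.
1° of latitude spans πR/180 = 111317 m; at latitude φ, 1° of longitude spans that × cos φ = 83116.2 m, so Δλ = 833.06 / 83116.2 × 3600 = 36.082″.

Δλ = 36.08″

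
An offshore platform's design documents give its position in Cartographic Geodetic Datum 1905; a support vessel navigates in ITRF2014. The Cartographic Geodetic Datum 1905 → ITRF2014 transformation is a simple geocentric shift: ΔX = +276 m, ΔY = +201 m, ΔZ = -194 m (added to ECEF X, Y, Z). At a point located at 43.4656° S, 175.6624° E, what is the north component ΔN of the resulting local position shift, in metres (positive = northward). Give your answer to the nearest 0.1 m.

At φ = -43.4656°, λ = 175.6624°: sin φ = -0.687919, cos φ = 0.725788, sin λ = 0.075633, cos λ = -0.997136.
ΔN = −sin φ cos λ·ΔX − sin φ sin λ·ΔY + cos φ·ΔZ = −(-0.687919)(-0.997136)(276) − (-0.687919)(0.075633)(201) + (0.725788)(-194) = -319.67 m.

ΔN = -319.7 m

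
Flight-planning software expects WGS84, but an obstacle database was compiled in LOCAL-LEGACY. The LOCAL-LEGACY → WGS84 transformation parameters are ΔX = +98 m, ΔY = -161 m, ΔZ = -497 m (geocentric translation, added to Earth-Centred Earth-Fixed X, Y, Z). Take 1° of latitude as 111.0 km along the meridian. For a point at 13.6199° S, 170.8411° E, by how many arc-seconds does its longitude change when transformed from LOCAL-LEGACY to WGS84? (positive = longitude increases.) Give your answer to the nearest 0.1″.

Δλ = 4.8″

sin φ = -0.235480, cos φ = 0.971879, sin λ = 0.159173, cos λ = -0.987251.
East component: ΔE = −sin λ·ΔX + cos λ·ΔY = −(0.159173)(98) + (-0.987251)(-161) = 143.35 m.
1° of latitude spans 111000 m; at latitude φ, 1° of longitude spans that × cos φ = 107878.6 m, so Δλ = 143.35 / 107878.6 × 3600 = 4.784″.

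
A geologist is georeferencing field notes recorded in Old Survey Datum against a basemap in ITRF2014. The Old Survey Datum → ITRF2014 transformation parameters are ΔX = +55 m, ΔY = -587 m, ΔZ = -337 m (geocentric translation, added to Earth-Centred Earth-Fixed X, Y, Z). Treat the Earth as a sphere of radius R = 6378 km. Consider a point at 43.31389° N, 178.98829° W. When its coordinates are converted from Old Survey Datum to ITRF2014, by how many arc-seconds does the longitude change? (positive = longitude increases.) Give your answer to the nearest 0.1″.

Δλ = 26.1″

sin φ = 0.685995, cos φ = 0.727606, sin λ = -0.017657, cos λ = -0.999844.
East component: ΔE = −sin λ·ΔX + cos λ·ΔY = −(-0.017657)(55) + (-0.999844)(-587) = 587.88 m.
1° of latitude spans πR/180 = 111317 m; at latitude φ, 1° of longitude spans that × cos φ = 80995.0 m, so Δλ = 587.88 / 80995.0 × 3600 = 26.130″.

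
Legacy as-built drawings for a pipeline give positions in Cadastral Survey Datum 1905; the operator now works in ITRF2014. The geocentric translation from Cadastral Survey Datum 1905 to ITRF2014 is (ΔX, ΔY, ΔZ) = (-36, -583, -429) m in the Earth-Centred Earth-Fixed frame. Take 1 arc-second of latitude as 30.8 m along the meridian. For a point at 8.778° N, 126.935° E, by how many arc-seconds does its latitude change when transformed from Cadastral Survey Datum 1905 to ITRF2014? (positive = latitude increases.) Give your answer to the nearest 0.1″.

Δφ = -11.6″

sin φ = 0.152606, cos φ = 0.988287, sin λ = 0.799318, cos λ = -0.600909.
North component: ΔN = −sin φ cos λ·ΔX − sin φ sin λ·ΔY + cos φ·ΔZ = −(0.152606)(-0.600909)(-36) − (0.152606)(0.799318)(-583) + (0.988287)(-429) = -356.16 m.
1° of latitude spans 3600 × 30.80 = 110880 m, so Δφ = -356.16 / 110880 × 3600 = -11.564″.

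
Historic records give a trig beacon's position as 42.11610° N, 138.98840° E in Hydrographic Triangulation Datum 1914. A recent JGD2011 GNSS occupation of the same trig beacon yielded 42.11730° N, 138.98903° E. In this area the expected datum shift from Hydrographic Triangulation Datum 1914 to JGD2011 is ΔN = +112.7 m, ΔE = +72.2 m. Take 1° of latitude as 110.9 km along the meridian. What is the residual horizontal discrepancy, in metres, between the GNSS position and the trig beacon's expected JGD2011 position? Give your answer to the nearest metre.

Observed coordinate differences: Δφ = +0.00120°, Δλ = +0.00063°.
Converting to metres (1° lat = 110900 m, cos φ = 0.741787): observed ΔN = 133.1 m, observed ΔE = 51.8 m.
Subtracting the expected shift leaves a residual of 133.1 − (112.7) = 20.4 m north and 51.8 − (72.2) = -20.4 m east.
Residual distance = √(20.4² + (-20.4)²) = 28.8 m.

29 m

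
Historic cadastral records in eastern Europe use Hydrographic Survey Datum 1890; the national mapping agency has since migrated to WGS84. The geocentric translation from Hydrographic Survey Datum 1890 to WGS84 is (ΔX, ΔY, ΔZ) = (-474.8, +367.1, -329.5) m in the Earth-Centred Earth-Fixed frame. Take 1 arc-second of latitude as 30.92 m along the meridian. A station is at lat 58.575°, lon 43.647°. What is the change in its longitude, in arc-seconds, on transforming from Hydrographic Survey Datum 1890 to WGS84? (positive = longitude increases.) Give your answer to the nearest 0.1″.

Δλ = 36.8″

sin φ = 0.853323, cos φ = 0.521382, sin λ = 0.690213, cos λ = 0.723606.
East component: ΔE = −sin λ·ΔX + cos λ·ΔY = −(0.690213)(-474.8) + (0.723606)(367.1) = 593.35 m.
1° of latitude spans 3600 × 30.92 = 111312 m; at latitude φ, 1° of longitude spans that × cos φ = 58036.1 m, so Δλ = 593.35 / 58036.1 × 3600 = 36.806″.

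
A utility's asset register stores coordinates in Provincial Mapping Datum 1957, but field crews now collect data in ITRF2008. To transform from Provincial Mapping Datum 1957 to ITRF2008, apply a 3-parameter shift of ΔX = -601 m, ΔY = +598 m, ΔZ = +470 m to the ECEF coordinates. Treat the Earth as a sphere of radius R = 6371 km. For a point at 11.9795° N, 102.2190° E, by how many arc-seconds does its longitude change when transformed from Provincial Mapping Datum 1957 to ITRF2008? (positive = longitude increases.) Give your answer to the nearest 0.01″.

sin φ = 0.207562, cos φ = 0.978222, sin λ = 0.977346, cos λ = -0.211649.
East component: ΔE = −sin λ·ΔX + cos λ·ΔY = −(0.977346)(-601) + (-0.211649)(598) = 460.82 m.
1° of latitude spans πR/180 = 111195 m; at latitude φ, 1° of longitude spans that × cos φ = 108773.3 m, so Δλ = 460.82 / 108773.3 × 3600 = 15.251″.

Δλ = 15.25″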